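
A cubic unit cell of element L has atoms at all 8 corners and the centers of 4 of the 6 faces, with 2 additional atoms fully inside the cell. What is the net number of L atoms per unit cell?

Corner atoms are shared by 8 cells (1/8 each), face atoms by 2 (1/2 each), interior atoms are unshared.
Net atoms = 8 × 1/8 + 4 × 1/2 + 2 = 1 + 2 + 2 = 5.

5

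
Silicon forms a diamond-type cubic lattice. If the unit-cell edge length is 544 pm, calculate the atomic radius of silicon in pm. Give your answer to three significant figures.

118 pm

In a diamond cubic lattice, nearest neighbors lie along the body diagonal with √3·a = 8r.
r = √3·a/8 = 1.7321 × 544 / 8 = 118 pm.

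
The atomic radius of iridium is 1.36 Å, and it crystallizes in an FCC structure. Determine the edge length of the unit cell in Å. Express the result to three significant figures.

3.85 Å

In an FCC lattice, atoms touch along the face diagonal, so √2·a = 4r.
a = 4r/√2 = 4 × 1.36 / 1.4142 = 3.85 Å.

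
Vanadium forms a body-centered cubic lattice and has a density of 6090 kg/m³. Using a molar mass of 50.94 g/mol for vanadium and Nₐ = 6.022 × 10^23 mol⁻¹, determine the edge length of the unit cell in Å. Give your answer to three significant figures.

3.03 Å

With Z = 2 atoms per BCC cell, a³ = Z·M/(N_A·ρ) = 2 × 50.94 / (6.022 × 10²³ × 6.090 g/cm³) = 2.778 × 10^-23 cm³.
a = (2.778 × 10^-23)^(1/3) = 3.029 × 10^-8 cm = 3.03 Å.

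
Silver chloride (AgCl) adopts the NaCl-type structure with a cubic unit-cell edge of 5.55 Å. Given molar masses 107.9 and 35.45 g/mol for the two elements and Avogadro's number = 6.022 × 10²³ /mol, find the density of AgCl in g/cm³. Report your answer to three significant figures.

The NaCl-type structure contains Z = 4 formula units per cell; M(AgCl) = 107.9 + 35.45 = 143.35 g/mol.
a³ = (5.550 × 10^-8 cm)³ = 1.710 × 10^-22 cm³.
ρ = 4 × 143.35 / (6.022 × 10²³ × 1.710 × 10^-22) = 5.570 g/cm³.

5.57 g/cm³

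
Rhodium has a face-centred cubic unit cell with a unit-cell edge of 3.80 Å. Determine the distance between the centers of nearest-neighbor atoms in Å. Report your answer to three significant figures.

In an FCC structure, atoms touch along the face diagonal, so √2·a = 4r; the nearest-neighbor distance equals 2r = 0.7071·a.
d = 0.7071 × 3.80 = 2.69 Å.

2.69 Å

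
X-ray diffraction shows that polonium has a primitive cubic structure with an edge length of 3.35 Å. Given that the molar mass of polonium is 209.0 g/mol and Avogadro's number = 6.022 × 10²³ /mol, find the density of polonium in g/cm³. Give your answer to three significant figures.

A simple cubic unit cell contains Z = 1 atom.
Cell volume: a³ = (3.35 Å)³ = (3.350 × 10^-8 cm)³ = 3.760 × 10^-23 cm³.
ρ = Z·M/(N_A·a³) = 1 × 209.0 / (6.022 × 10²³ × 3.760 × 10^-23) = 9.231 g/cm³.

9.23 g/cm³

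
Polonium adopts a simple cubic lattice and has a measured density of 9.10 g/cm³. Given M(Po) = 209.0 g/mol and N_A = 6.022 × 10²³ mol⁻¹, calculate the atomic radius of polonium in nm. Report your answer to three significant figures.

0.168 nm

For a simple cubic cell (Z = 1), a³ = Z·M/(N_A·ρ) = 1 × 209.0 / (6.022 × 10²³ × 9.100) = 3.814 × 10^-23 cm³, so a = 3.366 × 10^-8 cm = 0.3366 nm.
Atoms touch along the cell edge, so a = 2r, so r = 0.5000 × a = 0.168 nm.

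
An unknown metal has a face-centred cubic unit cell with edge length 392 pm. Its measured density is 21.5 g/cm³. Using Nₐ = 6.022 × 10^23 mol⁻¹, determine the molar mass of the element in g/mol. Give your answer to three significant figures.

An FCC cell has Z = 4 atoms; a = 3.920 × 10^-8 cm.
M = ρ·N_A·a³/Z = 21.5 × 6.022 × 10²³ × 6.024 × 10^-23 / 4 = 195 g/mol.

195 g/mol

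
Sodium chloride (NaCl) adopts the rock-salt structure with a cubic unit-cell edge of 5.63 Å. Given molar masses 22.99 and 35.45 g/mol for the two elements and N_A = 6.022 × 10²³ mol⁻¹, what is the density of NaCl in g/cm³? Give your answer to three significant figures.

2.18 g/cm³

The rock-salt structure contains Z = 4 formula units per cell; M(NaCl) = 22.99 + 35.45 = 58.44 g/mol.
a³ = (5.630 × 10^-8 cm)³ = 1.785 × 10^-22 cm³.
ρ = 4 × 58.44 / (6.022 × 10²³ × 1.785 × 10^-22) = 2.175 g/cm³.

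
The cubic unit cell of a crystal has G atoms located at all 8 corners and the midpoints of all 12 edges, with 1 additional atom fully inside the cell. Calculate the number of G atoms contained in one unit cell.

Corner atoms are shared by 8 cells (1/8 each), edge atoms by 4 (1/4 each), interior atoms are unshared.
Net atoms = 8 × 1/8 + 12 × 1/4 + 1 = 1 + 3 + 1 = 5.

5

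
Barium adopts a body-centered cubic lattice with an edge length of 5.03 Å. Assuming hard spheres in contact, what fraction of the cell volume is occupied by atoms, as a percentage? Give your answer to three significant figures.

In a BCC lattice atoms touch along the body diagonal, so √3·a = 4r, so r = 0.4330a = 2.178 Å.
Packing fraction = Z·(4/3)πr³ / a³ = 2 × (4/3)π × (2.178)³ / (5.03)³ = 0.6802 = 68.0%.

68.0%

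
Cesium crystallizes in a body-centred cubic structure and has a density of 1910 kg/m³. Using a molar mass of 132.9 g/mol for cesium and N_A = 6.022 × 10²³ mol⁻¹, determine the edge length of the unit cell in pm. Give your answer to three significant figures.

With Z = 2 atoms per BCC cell, a³ = Z·M/(N_A·ρ) = 2 × 132.9 / (6.022 × 10²³ × 1.910 g/cm³) = 2.311 × 10^-22 cm³.
a = (2.311 × 10^-22)^(1/3) = 6.137 × 10^-8 cm = 614 pm.

614 pm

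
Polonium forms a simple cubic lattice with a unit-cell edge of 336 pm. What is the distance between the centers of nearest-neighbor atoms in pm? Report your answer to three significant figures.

336 pm

In a simple cubic structure, atoms touch along the cell edge, so a = 2r; the nearest-neighbor distance equals 2r = 1.000·a.
d = 1.000 × 336 = 336 pm.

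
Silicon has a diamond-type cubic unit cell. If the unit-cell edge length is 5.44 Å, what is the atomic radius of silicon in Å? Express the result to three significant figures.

1.18 Å

In a diamond cubic lattice, nearest neighbors lie along the body diagonal with √3·a = 8r.
r = √3·a/8 = 1.7321 × 5.44 / 8 = 1.18 Å.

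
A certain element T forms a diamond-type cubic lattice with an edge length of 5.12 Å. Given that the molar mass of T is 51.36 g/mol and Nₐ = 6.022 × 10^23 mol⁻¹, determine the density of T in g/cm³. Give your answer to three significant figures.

5.08 g/cm³

A diamond cubic unit cell contains Z = 8 atoms.
Cell volume: a³ = (5.12 Å)³ = (5.120 × 10^-8 cm)³ = 1.342 × 10^-22 cm³.
ρ = Z·M/(N_A·a³) = 8 × 51.36 / (6.022 × 10²³ × 1.342 × 10^-22) = 5.084 g/cm³.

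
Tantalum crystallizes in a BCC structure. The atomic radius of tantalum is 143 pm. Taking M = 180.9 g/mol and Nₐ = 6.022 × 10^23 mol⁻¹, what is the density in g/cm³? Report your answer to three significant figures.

In a BCC lattice, atoms touch along the body diagonal, so √3·a = 4r, giving a = 330.2 pm = 3.302 × 10^-8 cm.
With Z = 2, ρ = Z·M/(N_A·a³) = 2 × 180.9 / (6.022 × 10²³ × 3.602 × 10^-23) = 16.68 g/cm³.

16.7 g/cm³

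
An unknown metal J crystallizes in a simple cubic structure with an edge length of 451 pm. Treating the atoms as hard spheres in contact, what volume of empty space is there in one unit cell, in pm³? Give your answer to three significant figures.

4.37 × 10^7 pm³

In a simple cubic lattice atoms touch along the cell edge, so a = 2r, so r = 0.5000a = 225.5 pm.
V_cell = a³ = 9.173 × 10^7 pm³; V_atoms = 1 × (4/3)πr³ = 4.803 × 10^7 pm³.
Empty space = 9.173 × 10^7 − 4.803 × 10^7 = 4.37 × 10^7 pm³.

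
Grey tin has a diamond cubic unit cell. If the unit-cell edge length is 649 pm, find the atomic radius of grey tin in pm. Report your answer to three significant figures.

141 pm

In a diamond cubic lattice, nearest neighbors lie along the body diagonal with √3·a = 8r.
r = √3·a/8 = 1.7321 × 649 / 8 = 141 pm.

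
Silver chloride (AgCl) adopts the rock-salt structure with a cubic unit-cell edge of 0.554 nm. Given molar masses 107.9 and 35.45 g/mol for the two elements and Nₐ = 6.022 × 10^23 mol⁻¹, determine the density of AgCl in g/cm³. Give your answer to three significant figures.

The rock-salt structure contains Z = 4 formula units per cell; M(AgCl) = 107.9 + 35.45 = 143.35 g/mol.
a³ = (5.540 × 10^-8 cm)³ = 1.700 × 10^-22 cm³.
ρ = 4 × 143.35 / (6.022 × 10²³ × 1.700 × 10^-22) = 5.600 g/cm³.

5.60 g/cm³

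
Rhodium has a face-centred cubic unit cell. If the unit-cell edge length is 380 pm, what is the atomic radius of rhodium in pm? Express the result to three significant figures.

In an FCC lattice, atoms touch along the face diagonal, so √2·a = 4r.
r = √2·a/4 = 1.4142 × 380 / 4 = 134 pm.

134 pm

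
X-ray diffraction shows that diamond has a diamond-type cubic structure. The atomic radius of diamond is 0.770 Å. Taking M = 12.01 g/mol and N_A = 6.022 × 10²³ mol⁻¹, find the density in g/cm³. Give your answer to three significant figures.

In a diamond cubic lattice, nearest neighbors lie along the body diagonal with √3·a = 8r, giving a = 3.556 Å = 3.556 × 10^-8 cm.
With Z = 8, ρ = Z·M/(N_A·a³) = 8 × 12.01 / (6.022 × 10²³ × 4.498 × 10^-23) = 3.547 g/cm³.

3.55 g/cm³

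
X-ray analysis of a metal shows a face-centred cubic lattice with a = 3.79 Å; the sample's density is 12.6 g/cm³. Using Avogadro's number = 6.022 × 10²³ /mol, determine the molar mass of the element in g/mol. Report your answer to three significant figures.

An FCC cell has Z = 4 atoms; a = 3.790 × 10^-8 cm.
M = ρ·N_A·a³/Z = 12.6 × 6.022 × 10²³ × 5.444 × 10^-23 / 4 = 103 g/mol.

103 g/mol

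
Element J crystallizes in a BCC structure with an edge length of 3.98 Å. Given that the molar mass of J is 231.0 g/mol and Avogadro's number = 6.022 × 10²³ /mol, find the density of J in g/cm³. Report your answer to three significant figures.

12.2 g/cm³

A BCC unit cell contains Z = 2 atoms.
Cell volume: a³ = (3.98 Å)³ = (3.980 × 10^-8 cm)³ = 6.304 × 10^-23 cm³.
ρ = Z·M/(N_A·a³) = 2 × 231.0 / (6.022 × 10²³ × 6.304 × 10^-23) = 12.17 g/cm³.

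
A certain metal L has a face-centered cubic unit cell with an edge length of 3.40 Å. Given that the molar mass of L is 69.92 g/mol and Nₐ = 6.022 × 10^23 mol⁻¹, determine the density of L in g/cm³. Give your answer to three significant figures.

11.8 g/cm³

An FCC unit cell contains Z = 4 atoms.
Cell volume: a³ = (3.40 Å)³ = (3.400 × 10^-8 cm)³ = 3.930 × 10^-23 cm³.
ρ = Z·M/(N_A·a³) = 4 × 69.92 / (6.022 × 10²³ × 3.930 × 10^-23) = 11.82 g/cm³.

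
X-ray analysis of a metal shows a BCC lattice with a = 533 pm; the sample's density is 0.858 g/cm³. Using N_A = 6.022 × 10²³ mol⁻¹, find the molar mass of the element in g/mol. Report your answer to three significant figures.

39.1 g/mol

A BCC cell has Z = 2 atoms; a = 5.330 × 10^-8 cm.
M = ρ·N_A·a³/Z = 0.858 × 6.022 × 10²³ × 1.514 × 10^-22 / 2 = 39.1 g/mol.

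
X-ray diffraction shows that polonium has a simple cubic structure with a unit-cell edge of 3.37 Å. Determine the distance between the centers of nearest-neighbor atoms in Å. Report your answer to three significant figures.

3.37 Å

In a simple cubic structure, atoms touch along the cell edge, so a = 2r; the nearest-neighbor distance equals 2r = 1.000·a.
d = 1.000 × 3.37 = 3.37 Å.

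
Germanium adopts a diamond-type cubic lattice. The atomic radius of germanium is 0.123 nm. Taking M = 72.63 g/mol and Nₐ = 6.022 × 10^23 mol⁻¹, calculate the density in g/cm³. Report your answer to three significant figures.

5.26 g/cm³

In a diamond cubic lattice, nearest neighbors lie along the body diagonal with √3·a = 8r, giving a = 0.5681 nm = 5.681 × 10^-8 cm.
With Z = 8, ρ = Z·M/(N_A·a³) = 8 × 72.63 / (6.022 × 10²³ × 1.834 × 10^-22) = 5.262 g/cm³.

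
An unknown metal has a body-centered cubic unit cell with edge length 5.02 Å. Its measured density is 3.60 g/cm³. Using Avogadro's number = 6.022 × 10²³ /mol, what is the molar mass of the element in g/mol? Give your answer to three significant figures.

137 g/mol

A BCC cell has Z = 2 atoms; a = 5.020 × 10^-8 cm.
M = ρ·N_A·a³/Z = 3.60 × 6.022 × 10²³ × 1.265 × 10^-22 / 2 = 137 g/mol.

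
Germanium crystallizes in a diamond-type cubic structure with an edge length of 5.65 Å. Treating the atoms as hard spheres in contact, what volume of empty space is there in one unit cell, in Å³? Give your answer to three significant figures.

In a diamond cubic lattice nearest neighbors lie along the body diagonal with √3·a = 8r, so r = 0.2165a = 1.223 Å.
V_cell = a³ = 180.4 Å³; V_atoms = 8 × (4/3)πr³ = 61.34 Å³.
Empty space = 180.4 − 61.34 = 119 Å³.

119 Å³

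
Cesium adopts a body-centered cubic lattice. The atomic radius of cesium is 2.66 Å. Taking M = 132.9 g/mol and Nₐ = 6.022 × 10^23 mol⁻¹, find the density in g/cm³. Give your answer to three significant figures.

In a BCC lattice, atoms touch along the body diagonal, so √3·a = 4r, giving a = 6.143 Å = 6.143 × 10^-8 cm.
With Z = 2, ρ = Z·M/(N_A·a³) = 2 × 132.9 / (6.022 × 10²³ × 2.318 × 10^-22) = 1.904 g/cm³.

1.90 g/cm³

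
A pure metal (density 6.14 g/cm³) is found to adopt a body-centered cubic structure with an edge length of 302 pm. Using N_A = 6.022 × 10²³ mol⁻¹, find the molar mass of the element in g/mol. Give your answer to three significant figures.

A BCC cell has Z = 2 atoms; a = 3.020 × 10^-8 cm.
M = ρ·N_A·a³/Z = 6.14 × 6.022 × 10²³ × 2.754 × 10^-23 / 2 = 50.9 g/mol.

50.9 g/mol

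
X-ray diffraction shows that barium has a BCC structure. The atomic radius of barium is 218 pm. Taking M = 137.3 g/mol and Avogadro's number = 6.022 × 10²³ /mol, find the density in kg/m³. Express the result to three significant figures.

In a BCC lattice, atoms touch along the body diagonal, so √3·a = 4r, giving a = 503.4 pm = 5.034 × 10^-8 cm.
With Z = 2, ρ = Z·M/(N_A·a³) = 2 × 137.3 / (6.022 × 10²³ × 1.276 × 10^-22) = 3.573 g/cm³ = 3570 kg/m³.

3570 kg/m³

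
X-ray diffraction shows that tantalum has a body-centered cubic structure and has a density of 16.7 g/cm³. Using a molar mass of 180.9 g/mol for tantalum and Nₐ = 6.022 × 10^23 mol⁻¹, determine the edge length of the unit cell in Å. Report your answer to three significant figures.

With Z = 2 atoms per BCC cell, a³ = Z·M/(N_A·ρ) = 2 × 180.9 / (6.022 × 10²³ × 16.70 g/cm³) = 3.598 × 10^-23 cm³.
a = (3.598 × 10^-23)^(1/3) = 3.301 × 10^-8 cm = 3.30 Å.

3.30 Å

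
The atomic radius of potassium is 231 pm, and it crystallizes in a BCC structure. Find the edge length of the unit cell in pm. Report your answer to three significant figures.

In a BCC lattice, atoms touch along the body diagonal, so √3·a = 4r.
a = 4r/√3 = 4 × 231 / 1.7321 = 533 pm.

533 pm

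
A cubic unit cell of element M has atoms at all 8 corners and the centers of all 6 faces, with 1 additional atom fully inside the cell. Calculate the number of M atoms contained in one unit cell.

Corner atoms are shared by 8 cells (1/8 each), face atoms by 2 (1/2 each), interior atoms are unshared.
Net atoms = 8 × 1/8 + 6 × 1/2 + 1 = 1 + 3 + 1 = 5.

5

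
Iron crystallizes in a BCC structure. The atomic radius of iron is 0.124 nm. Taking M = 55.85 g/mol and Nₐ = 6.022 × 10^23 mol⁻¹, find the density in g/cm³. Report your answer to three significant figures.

7.90 g/cm³

In a BCC lattice, atoms touch along the body diagonal, so √3·a = 4r, giving a = 0.2864 nm = 2.864 × 10^-8 cm.
With Z = 2, ρ = Z·M/(N_A·a³) = 2 × 55.85 / (6.022 × 10²³ × 2.348 × 10^-23) = 7.899 g/cm³.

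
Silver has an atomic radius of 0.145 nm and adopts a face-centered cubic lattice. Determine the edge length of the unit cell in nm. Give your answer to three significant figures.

In an FCC lattice, atoms touch along the face diagonal, so √2·a = 4r.
a = 4r/√2 = 4 × 0.145 / 1.4142 = 0.410 nm.

0.410 nm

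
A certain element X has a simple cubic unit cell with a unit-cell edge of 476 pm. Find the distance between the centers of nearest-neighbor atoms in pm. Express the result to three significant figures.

476 pm

In a simple cubic structure, atoms touch along the cell edge, so a = 2r; the nearest-neighbor distance equals 2r = 1.000·a.
d = 1.000 × 476 = 476 pm.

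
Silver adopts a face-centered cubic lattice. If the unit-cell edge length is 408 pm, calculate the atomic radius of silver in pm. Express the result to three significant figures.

In an FCC lattice, atoms touch along the face diagonal, so √2·a = 4r.
r = √2·a/4 = 1.4142 × 408 / 4 = 144 pm.

144 pm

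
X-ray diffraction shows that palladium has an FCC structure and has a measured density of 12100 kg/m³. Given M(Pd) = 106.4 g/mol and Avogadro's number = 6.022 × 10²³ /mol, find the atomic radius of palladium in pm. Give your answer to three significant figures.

137 pm

For an FCC cell (Z = 4), a³ = Z·M/(N_A·ρ) = 4 × 106.4 / (6.022 × 10²³ × 12.10) = 5.841 × 10^-23 cm³, so a = 3.880 × 10^-8 cm = 388.0 pm.
Atoms touch along the face diagonal, so √2·a = 4r, so r = 0.3536 × a = 137 pm.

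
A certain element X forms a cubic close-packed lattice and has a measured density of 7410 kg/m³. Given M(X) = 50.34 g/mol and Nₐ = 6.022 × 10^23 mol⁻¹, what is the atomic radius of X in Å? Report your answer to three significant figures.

For an FCC cell (Z = 4), a³ = Z·M/(N_A·ρ) = 4 × 50.34 / (6.022 × 10²³ × 7.410) = 4.512 × 10^-23 cm³, so a = 3.560 × 10^-8 cm = 3.560 Å.
Atoms touch along the face diagonal, so √2·a = 4r, so r = 0.3536 × a = 1.26 Å.

1.26 Å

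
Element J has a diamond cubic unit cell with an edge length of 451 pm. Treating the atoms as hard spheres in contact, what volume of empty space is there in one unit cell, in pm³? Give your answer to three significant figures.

6.05 × 10^7 pm³

In a diamond cubic lattice nearest neighbors lie along the body diagonal with √3·a = 8r, so r = 0.2165a = 97.64 pm.
V_cell = a³ = 9.173 × 10^7 pm³; V_atoms = 8 × (4/3)πr³ = 3.120 × 10^7 pm³.
Empty space = 9.173 × 10^7 − 3.120 × 10^7 = 6.05 × 10^7 pm³.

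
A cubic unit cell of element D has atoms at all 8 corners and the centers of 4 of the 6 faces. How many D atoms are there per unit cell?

3

Corner atoms are shared by 8 cells (1/8 each), face atoms by 2 (1/2 each).
Net atoms = 8 × 1/8 + 4 × 1/2 = 1 + 2 = 3.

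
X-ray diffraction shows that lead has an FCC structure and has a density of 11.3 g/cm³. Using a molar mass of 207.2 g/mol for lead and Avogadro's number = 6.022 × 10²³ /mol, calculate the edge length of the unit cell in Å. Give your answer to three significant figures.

4.96 Å

With Z = 4 atoms per FCC cell, a³ = Z·M/(N_A·ρ) = 4 × 207.2 / (6.022 × 10²³ × 11.30 g/cm³) = 1.218 × 10^-22 cm³.
a = (1.218 × 10^-22)^(1/3) = 4.957 × 10^-8 cm = 4.96 Å.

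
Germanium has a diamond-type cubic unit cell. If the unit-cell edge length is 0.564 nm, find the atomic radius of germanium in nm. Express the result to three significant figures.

0.122 nm

In a diamond cubic lattice, nearest neighbors lie along the body diagonal with √3·a = 8r.
r = √3·a/8 = 1.7321 × 0.564 / 8 = 0.122 nm.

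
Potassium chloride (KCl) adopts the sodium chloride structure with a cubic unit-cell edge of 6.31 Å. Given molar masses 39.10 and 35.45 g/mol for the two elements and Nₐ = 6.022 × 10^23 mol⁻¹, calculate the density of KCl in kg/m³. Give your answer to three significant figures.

1970 kg/m³

The sodium chloride structure contains Z = 4 formula units per cell; M(KCl) = 39.10 + 35.45 = 74.55 g/mol.
a³ = (6.310 × 10^-8 cm)³ = 2.512 × 10^-22 cm³.
ρ = 4 × 74.55 / (6.022 × 10²³ × 2.512 × 10^-22) = 1.971 g/cm³ = 1970 kg/m³.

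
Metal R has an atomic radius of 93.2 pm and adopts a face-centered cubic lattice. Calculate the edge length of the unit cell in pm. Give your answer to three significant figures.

264 pm

In an FCC lattice, atoms touch along the face diagonal, so √2·a = 4r.
a = 4r/√2 = 4 × 93.2 / 1.4142 = 264 pm.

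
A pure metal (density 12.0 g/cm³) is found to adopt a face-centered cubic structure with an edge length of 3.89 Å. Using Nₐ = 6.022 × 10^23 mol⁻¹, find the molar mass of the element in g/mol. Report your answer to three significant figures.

106 g/mol

An FCC cell has Z = 4 atoms; a = 3.890 × 10^-8 cm.
M = ρ·N_A·a³/Z = 12.0 × 6.022 × 10²³ × 5.886 × 10^-23 / 4 = 106 g/mol.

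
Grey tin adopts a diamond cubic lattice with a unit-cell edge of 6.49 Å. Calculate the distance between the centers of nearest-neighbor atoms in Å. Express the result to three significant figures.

2.81 Å

In a diamond cubic structure, nearest neighbors lie along the body diagonal with √3·a = 8r; the nearest-neighbor distance equals 2r = 0.4330·a.
d = 0.4330 × 6.49 = 2.81 Å.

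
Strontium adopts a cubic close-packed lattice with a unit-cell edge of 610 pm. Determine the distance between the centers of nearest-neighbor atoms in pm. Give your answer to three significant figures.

In an FCC structure, atoms touch along the face diagonal, so √2·a = 4r; the nearest-neighbor distance equals 2r = 0.7071·a.
d = 0.7071 × 610 = 431 pm.

431 pm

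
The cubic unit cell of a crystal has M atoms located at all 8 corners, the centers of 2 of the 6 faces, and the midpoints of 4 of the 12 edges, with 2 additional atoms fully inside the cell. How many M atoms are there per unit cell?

5

Corner atoms are shared by 8 cells (1/8 each), face atoms by 2 (1/2 each), edge atoms by 4 (1/4 each), interior atoms are unshared.
Net atoms = 8 × 1/8 + 2 × 1/2 + 4 × 1/4 + 2 = 1 + 1 + 1 + 2 = 5.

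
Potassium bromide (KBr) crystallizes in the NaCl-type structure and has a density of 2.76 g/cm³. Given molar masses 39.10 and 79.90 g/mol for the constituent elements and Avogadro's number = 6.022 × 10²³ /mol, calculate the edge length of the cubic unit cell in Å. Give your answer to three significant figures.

M(KBr) = 119.0 g/mol; Z = 4 formula units per cell.
a³ = Z·M/(N_A·ρ) = 4 × 119.0 / (6.022 × 10²³ × 2.76) = 2.864 × 10^-22 cm³, so a = 6.592 × 10^-8 cm = 6.59 Å.

6.59 Å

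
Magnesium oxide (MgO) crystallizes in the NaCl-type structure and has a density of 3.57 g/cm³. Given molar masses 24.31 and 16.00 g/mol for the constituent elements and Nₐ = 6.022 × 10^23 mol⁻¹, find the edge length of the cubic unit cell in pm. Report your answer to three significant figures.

M(MgO) = 40.31 g/mol; Z = 4 formula units per cell.
a³ = Z·M/(N_A·ρ) = 4 × 40.31 / (6.022 × 10²³ × 3.57) = 7.500 × 10^-23 cm³, so a = 4.217 × 10^-8 cm = 422 pm.

422 pm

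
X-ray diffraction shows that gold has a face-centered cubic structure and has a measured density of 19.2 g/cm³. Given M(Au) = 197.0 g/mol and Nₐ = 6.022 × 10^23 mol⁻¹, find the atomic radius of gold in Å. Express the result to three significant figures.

For an FCC cell (Z = 4), a³ = Z·M/(N_A·ρ) = 4 × 197.0 / (6.022 × 10²³ × 19.20) = 6.815 × 10^-23 cm³, so a = 4.085 × 10^-8 cm = 4.085 Å.
Atoms touch along the face diagonal, so √2·a = 4r, so r = 0.3536 × a = 1.44 Å.

1.44 Å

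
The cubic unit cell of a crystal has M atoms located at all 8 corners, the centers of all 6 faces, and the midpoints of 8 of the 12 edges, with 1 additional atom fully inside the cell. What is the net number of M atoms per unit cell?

7

Corner atoms are shared by 8 cells (1/8 each), face atoms by 2 (1/2 each), edge atoms by 4 (1/4 each), interior atoms are unshared.
Net atoms = 8 × 1/8 + 6 × 1/2 + 8 × 1/4 + 1 = 1 + 3 + 2 + 1 = 7.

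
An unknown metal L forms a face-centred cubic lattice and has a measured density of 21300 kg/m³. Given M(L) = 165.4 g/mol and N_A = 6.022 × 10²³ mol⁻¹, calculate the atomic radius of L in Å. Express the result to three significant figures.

1.32 Å

For an FCC cell (Z = 4), a³ = Z·M/(N_A·ρ) = 4 × 165.4 / (6.022 × 10²³ × 21.30) = 5.158 × 10^-23 cm³, so a = 3.722 × 10^-8 cm = 3.722 Å.
Atoms touch along the face diagonal, so √2·a = 4r, so r = 0.3536 × a = 1.32 Å.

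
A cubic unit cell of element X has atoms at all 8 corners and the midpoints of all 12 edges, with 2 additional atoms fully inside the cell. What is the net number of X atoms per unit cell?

Corner atoms are shared by 8 cells (1/8 each), edge atoms by 4 (1/4 each), interior atoms are unshared.
Net atoms = 8 × 1/8 + 12 × 1/4 + 2 = 1 + 3 + 2 = 6.

6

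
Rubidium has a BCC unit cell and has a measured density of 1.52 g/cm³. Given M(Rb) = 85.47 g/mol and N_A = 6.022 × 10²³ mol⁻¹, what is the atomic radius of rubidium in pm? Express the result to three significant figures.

For a BCC cell (Z = 2), a³ = Z·M/(N_A·ρ) = 2 × 85.47 / (6.022 × 10²³ × 1.520) = 1.867 × 10^-22 cm³, so a = 5.716 × 10^-8 cm = 571.6 pm.
Atoms touch along the body diagonal, so √3·a = 4r, so r = 0.4330 × a = 248 pm.

248 pm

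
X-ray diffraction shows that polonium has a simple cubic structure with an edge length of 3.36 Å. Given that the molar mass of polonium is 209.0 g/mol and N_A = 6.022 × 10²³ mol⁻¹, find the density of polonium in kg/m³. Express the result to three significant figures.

9150 kg/m³

A simple cubic unit cell contains Z = 1 atom.
Cell volume: a³ = (3.36 Å)³ = (3.360 × 10^-8 cm)³ = 3.793 × 10^-23 cm³.
ρ = Z·M/(N_A·a³) = 1 × 209.0 / (6.022 × 10²³ × 3.793 × 10^-23) = 9.149 g/cm³ = 9150 kg/m³.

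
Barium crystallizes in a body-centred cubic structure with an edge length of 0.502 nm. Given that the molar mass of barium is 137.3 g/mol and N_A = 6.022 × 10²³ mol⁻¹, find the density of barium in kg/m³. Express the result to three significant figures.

3600 kg/m³

A BCC unit cell contains Z = 2 atoms.
Cell volume: a³ = (0.502 nm)³ = (5.020 × 10^-8 cm)³ = 1.265 × 10^-22 cm³.
ρ = Z·M/(N_A·a³) = 2 × 137.3 / (6.022 × 10²³ × 1.265 × 10^-22) = 3.605 g/cm³ = 3600 kg/m³.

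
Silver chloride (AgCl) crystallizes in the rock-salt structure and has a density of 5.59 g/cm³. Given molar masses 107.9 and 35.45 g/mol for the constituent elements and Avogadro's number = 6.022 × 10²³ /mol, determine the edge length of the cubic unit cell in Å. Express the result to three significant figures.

M(AgCl) = 143.35 g/mol; Z = 4 formula units per cell.
a³ = Z·M/(N_A·ρ) = 4 × 143.35 / (6.022 × 10²³ × 5.59) = 1.703 × 10^-22 cm³, so a = 5.543 × 10^-8 cm = 5.54 Å.

5.54 Å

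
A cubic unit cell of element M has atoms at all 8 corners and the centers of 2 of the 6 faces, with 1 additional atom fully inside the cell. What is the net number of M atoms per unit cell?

Corner atoms are shared by 8 cells (1/8 each), face atoms by 2 (1/2 each), interior atoms are unshared.
Net atoms = 8 × 1/8 + 2 × 1/2 + 1 = 1 + 1 + 1 = 3.

3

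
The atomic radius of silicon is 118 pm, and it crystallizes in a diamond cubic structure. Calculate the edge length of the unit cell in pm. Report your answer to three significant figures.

545 pm

In a diamond cubic lattice, nearest neighbors lie along the body diagonal with √3·a = 8r.
a = 8r/√3 = 8 × 118 / 1.7321 = 545 pm.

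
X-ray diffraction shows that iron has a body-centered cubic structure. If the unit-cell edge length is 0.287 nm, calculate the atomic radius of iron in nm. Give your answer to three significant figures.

0.124 nm

In a BCC lattice, atoms touch along the body diagonal, so √3·a = 4r.
r = √3·a/4 = 1.7321 × 0.287 / 4 = 0.124 nm.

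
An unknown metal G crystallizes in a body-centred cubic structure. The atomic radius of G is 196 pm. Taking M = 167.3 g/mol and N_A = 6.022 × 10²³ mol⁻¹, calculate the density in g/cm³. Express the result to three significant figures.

In a BCC lattice, atoms touch along the body diagonal, so √3·a = 4r, giving a = 452.6 pm = 4.526 × 10^-8 cm.
With Z = 2, ρ = Z·M/(N_A·a³) = 2 × 167.3 / (6.022 × 10²³ × 9.274 × 10^-23) = 5.991 g/cm³.

5.99 g/cm³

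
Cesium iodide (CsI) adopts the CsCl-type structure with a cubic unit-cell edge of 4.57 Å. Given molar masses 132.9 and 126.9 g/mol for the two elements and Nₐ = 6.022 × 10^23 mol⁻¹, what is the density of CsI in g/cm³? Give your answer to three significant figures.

4.52 g/cm³

The CsCl-type structure contains Z = 1 formula unit per cell; M(CsI) = 132.9 + 126.9 = 259.8 g/mol.
a³ = (4.570 × 10^-8 cm)³ = 9.544 × 10^-23 cm³.
ρ = 1 × 259.8 / (6.022 × 10²³ × 9.544 × 10^-23) = 4.520 g/cm³.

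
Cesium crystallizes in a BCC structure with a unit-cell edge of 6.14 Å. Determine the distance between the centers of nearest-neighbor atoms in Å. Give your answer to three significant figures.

5.32 Å

In a BCC structure, atoms touch along the body diagonal, so √3·a = 4r; the nearest-neighbor distance equals 2r = 0.8660·a.
d = 0.8660 × 6.14 = 5.32 Å.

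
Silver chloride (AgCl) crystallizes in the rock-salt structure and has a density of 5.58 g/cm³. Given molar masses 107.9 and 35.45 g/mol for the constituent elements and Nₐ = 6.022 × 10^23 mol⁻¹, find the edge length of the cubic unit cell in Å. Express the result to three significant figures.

5.55 Å

M(AgCl) = 143.35 g/mol; Z = 4 formula units per cell.
a³ = Z·M/(N_A·ρ) = 4 × 143.35 / (6.022 × 10²³ × 5.58) = 1.706 × 10^-22 cm³, so a = 5.547 × 10^-8 cm = 5.55 Å.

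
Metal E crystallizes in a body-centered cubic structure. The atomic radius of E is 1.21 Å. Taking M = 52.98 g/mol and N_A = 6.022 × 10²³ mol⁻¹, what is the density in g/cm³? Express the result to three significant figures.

In a BCC lattice, atoms touch along the body diagonal, so √3·a = 4r, giving a = 2.794 Å = 2.794 × 10^-8 cm.
With Z = 2, ρ = Z·M/(N_A·a³) = 2 × 52.98 / (6.022 × 10²³ × 2.182 × 10^-23) = 8.064 g/cm³.

8.06 g/cm³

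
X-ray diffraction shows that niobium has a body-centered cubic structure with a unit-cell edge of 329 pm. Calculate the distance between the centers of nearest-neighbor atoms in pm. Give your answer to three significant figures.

285 pm

In a BCC structure, atoms touch along the body diagonal, so √3·a = 4r; the nearest-neighbor distance equals 2r = 0.8660·a.
d = 0.8660 × 329 = 285 pm.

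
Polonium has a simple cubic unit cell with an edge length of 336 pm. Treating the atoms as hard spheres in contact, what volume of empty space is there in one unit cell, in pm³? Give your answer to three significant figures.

1.81 × 10^7 pm³

In a simple cubic lattice atoms touch along the cell edge, so a = 2r, so r = 0.5000a = 168.0 pm.
V_cell = a³ = 3.793 × 10^7 pm³; V_atoms = 1 × (4/3)πr³ = 1.986 × 10^7 pm³.
Empty space = 3.793 × 10^7 − 1.986 × 10^7 = 1.81 × 10^7 pm³.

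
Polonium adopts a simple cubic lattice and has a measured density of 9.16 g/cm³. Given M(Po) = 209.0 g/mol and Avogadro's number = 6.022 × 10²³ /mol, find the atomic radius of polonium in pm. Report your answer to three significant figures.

168 pm

For a simple cubic cell (Z = 1), a³ = Z·M/(N_A·ρ) = 1 × 209.0 / (6.022 × 10²³ × 9.160) = 3.789 × 10^-23 cm³, so a = 3.359 × 10^-8 cm = 335.9 pm.
Atoms touch along the cell edge, so a = 2r, so r = 0.5000 × a = 168 pm.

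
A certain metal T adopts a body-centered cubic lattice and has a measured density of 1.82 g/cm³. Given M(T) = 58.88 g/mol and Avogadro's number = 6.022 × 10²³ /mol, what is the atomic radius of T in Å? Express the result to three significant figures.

2.06 Å

For a BCC cell (Z = 2), a³ = Z·M/(N_A·ρ) = 2 × 58.88 / (6.022 × 10²³ × 1.820) = 1.074 × 10^-22 cm³, so a = 4.754 × 10^-8 cm = 4.754 Å.
Atoms touch along the body diagonal, so √3·a = 4r, so r = 0.4330 × a = 2.06 Å.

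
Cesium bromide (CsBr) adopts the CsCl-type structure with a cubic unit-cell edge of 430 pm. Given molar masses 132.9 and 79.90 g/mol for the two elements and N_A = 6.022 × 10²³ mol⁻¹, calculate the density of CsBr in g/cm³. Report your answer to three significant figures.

4.44 g/cm³

The CsCl-type structure contains Z = 1 formula unit per cell; M(CsBr) = 132.9 + 79.90 = 212.8 g/mol.
a³ = (4.300 × 10^-8 cm)³ = 7.951 × 10^-23 cm³.
ρ = 1 × 212.8 / (6.022 × 10²³ × 7.951 × 10^-23) = 4.445 g/cm³.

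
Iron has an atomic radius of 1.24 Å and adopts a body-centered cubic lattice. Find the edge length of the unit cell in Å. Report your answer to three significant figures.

In a BCC lattice, atoms touch along the body diagonal, so √3·a = 4r.
a = 4r/√3 = 4 × 1.24 / 1.7321 = 2.86 Å.

2.86 Å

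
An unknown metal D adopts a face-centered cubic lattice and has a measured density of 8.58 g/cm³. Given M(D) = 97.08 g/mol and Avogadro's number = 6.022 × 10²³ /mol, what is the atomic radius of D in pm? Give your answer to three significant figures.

For an FCC cell (Z = 4), a³ = Z·M/(N_A·ρ) = 4 × 97.08 / (6.022 × 10²³ × 8.580) = 7.516 × 10^-23 cm³, so a = 4.220 × 10^-8 cm = 422.0 pm.
Atoms touch along the face diagonal, so √2·a = 4r, so r = 0.3536 × a = 149 pm.

149 pm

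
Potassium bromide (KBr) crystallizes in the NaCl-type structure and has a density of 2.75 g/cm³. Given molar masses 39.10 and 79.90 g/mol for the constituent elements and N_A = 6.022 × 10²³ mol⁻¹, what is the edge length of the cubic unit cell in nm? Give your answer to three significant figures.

M(KBr) = 119.0 g/mol; Z = 4 formula units per cell.
a³ = Z·M/(N_A·ρ) = 4 × 119.0 / (6.022 × 10²³ × 2.75) = 2.874 × 10^-22 cm³, so a = 6.600 × 10^-8 cm = 0.660 nm.

0.660 nm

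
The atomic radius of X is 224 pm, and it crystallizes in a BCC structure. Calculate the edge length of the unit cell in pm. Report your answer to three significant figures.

517 pm

In a BCC lattice, atoms touch along the body diagonal, so √3·a = 4r.
a = 4r/√3 = 4 × 224 / 1.7321 = 517 pm.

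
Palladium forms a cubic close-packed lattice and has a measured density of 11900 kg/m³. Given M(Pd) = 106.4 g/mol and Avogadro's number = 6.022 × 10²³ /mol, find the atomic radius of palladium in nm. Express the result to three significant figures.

For an FCC cell (Z = 4), a³ = Z·M/(N_A·ρ) = 4 × 106.4 / (6.022 × 10²³ × 11.90) = 5.939 × 10^-23 cm³, so a = 3.902 × 10^-8 cm = 0.3902 nm.
Atoms touch along the face diagonal, so √2·a = 4r, so r = 0.3536 × a = 0.138 nm.

0.138 nm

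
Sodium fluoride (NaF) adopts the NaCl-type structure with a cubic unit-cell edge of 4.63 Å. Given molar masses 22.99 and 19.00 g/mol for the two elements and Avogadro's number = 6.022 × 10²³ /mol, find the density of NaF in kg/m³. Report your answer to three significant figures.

2810 kg/m³

The NaCl-type structure contains Z = 4 formula units per cell; M(NaF) = 22.99 + 19.00 = 41.99 g/mol.
a³ = (4.630 × 10^-8 cm)³ = 9.925 × 10^-23 cm³.
ρ = 4 × 41.99 / (6.022 × 10²³ × 9.925 × 10^-23) = 2.810 g/cm³ = 2810 kg/m³.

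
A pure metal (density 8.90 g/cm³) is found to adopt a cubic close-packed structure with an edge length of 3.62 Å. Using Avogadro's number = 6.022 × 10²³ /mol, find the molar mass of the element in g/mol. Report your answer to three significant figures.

63.6 g/mol

An FCC cell has Z = 4 atoms; a = 3.620 × 10^-8 cm.
M = ρ·N_A·a³/Z = 8.90 × 6.022 × 10²³ × 4.744 × 10^-23 / 4 = 63.6 g/mol.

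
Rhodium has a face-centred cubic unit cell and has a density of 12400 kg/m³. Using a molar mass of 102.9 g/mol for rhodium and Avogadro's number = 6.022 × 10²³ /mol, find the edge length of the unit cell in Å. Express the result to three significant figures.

With Z = 4 atoms per FCC cell, a³ = Z·M/(N_A·ρ) = 4 × 102.9 / (6.022 × 10²³ × 12.40 g/cm³) = 5.512 × 10^-23 cm³.
a = (5.512 × 10^-23)^(1/3) = 3.806 × 10^-8 cm = 3.81 Å.

3.81 Å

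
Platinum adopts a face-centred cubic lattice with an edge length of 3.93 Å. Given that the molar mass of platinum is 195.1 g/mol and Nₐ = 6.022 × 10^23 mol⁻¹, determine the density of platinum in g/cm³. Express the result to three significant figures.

21.4 g/cm³

An FCC unit cell contains Z = 4 atoms.
Cell volume: a³ = (3.93 Å)³ = (3.930 × 10^-8 cm)³ = 6.070 × 10^-23 cm³.
ρ = Z·M/(N_A·a³) = 4 × 195.1 / (6.022 × 10²³ × 6.070 × 10^-23) = 21.35 g/cm³.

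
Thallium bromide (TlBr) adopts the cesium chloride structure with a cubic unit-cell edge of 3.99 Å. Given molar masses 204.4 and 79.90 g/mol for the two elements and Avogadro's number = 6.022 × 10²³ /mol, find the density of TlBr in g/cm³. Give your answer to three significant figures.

The cesium chloride structure contains Z = 1 formula unit per cell; M(TlBr) = 204.4 + 79.90 = 284.3 g/mol.
a³ = (3.990 × 10^-8 cm)³ = 6.352 × 10^-23 cm³.
ρ = 1 × 284.3 / (6.022 × 10²³ × 6.352 × 10^-23) = 7.432 g/cm³.

7.43 g/cm³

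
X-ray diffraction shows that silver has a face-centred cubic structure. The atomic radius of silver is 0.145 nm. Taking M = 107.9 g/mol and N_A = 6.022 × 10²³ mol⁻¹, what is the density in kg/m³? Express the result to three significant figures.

In an FCC lattice, atoms touch along the face diagonal, so √2·a = 4r, giving a = 0.4101 nm = 4.101 × 10^-8 cm.
With Z = 4, ρ = Z·M/(N_A·a³) = 4 × 107.9 / (6.022 × 10²³ × 6.898 × 10^-23) = 10.39 g/cm³ = 10400 kg/m³.

10400 kg/m³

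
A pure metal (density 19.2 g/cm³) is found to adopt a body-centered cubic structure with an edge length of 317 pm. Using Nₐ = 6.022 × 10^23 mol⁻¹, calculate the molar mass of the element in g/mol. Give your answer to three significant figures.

A BCC cell has Z = 2 atoms; a = 3.170 × 10^-8 cm.
M = ρ·N_A·a³/Z = 19.2 × 6.022 × 10²³ × 3.186 × 10^-23 / 2 = 184 g/mol.

184 g/mol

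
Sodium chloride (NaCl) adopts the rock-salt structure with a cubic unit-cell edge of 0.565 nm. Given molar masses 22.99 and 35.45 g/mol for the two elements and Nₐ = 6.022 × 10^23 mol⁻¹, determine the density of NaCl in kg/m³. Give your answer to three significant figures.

2150 kg/m³

The rock-salt structure contains Z = 4 formula units per cell; M(NaCl) = 22.99 + 35.45 = 58.44 g/mol.
a³ = (5.650 × 10^-8 cm)³ = 1.804 × 10^-22 cm³.
ρ = 4 × 58.44 / (6.022 × 10²³ × 1.804 × 10^-22) = 2.152 g/cm³ = 2150 kg/m³.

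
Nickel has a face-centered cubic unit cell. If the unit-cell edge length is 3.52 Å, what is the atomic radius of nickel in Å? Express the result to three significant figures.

1.24 Å

In an FCC lattice, atoms touch along the face diagonal, so √2·a = 4r.
r = √2·a/4 = 1.4142 × 3.52 / 4 = 1.24 Å.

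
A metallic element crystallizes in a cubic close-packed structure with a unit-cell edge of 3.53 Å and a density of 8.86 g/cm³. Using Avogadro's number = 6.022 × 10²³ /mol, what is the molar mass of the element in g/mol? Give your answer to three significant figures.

58.7 g/mol

An FCC cell has Z = 4 atoms; a = 3.530 × 10^-8 cm.
M = ρ·N_A·a³/Z = 8.86 × 6.022 × 10²³ × 4.399 × 10^-23 / 4 = 58.7 g/mol.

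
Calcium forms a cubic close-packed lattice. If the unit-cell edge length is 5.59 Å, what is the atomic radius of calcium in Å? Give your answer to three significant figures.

In an FCC lattice, atoms touch along the face diagonal, so √2·a = 4r.
r = √2·a/4 = 1.4142 × 5.59 / 4 = 1.98 Å.

1.98 Å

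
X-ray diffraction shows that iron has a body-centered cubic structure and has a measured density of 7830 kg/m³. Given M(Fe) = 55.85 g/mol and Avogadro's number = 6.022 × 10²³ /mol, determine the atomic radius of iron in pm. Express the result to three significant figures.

For a BCC cell (Z = 2), a³ = Z·M/(N_A·ρ) = 2 × 55.85 / (6.022 × 10²³ × 7.830) = 2.369 × 10^-23 cm³, so a = 2.872 × 10^-8 cm = 287.2 pm.
Atoms touch along the body diagonal, so √3·a = 4r, so r = 0.4330 × a = 124 pm.

124 pm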